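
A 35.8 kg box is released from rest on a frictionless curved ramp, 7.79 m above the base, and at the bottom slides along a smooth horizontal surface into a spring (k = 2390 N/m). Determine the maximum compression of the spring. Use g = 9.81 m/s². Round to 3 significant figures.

x = 1.51 m

Gravitational PE at the top equals spring PE at max compression: mgh = ½kx²
x = √(2mgh/k) = √(2 × 35.8 × 9.81 × 7.79 / 2390) = 1.513 m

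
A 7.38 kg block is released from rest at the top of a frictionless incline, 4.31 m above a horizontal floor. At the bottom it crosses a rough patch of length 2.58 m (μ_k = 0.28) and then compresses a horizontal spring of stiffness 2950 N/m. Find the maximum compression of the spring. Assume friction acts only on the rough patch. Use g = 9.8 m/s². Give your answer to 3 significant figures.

Initial energy: E₁ = mgh = (7.38)(9.8)(4.31) = 311.72 J
Friction removes W_f = μ_k mg d = (0.28)(7.38)(9.8)(2.58) = 52.25 J
Energy reaching the spring: E = 311.72 − 52.25 = 259.47 J
At max compression ½kx² = E ⇒ x = √(2E/k) = √(2 × 259.47/2950) = 0.4194 m

x = 0.419 m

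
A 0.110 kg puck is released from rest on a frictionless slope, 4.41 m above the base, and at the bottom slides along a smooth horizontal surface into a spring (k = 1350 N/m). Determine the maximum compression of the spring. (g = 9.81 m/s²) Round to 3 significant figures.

x = 0.0840 m

At max compression the puck is momentarily at rest: mgh = ½kx²
x = √(2mgh/k) = √(2 × 0.110 × 9.81 × 4.41 / 1350) = 0.08396 m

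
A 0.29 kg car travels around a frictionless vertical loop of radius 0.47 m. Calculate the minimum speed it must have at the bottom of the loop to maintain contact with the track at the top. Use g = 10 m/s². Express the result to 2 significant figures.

v = 4.8 m/s

At the top: mg = mv_top²/r ⇒ v_top² = gr = 4.700 m²/s²
Energy from bottom to top (height 2r): ½mv_bot² = ½mv_top² + mg(2r)
v_bot² = gr + 4gr = 5gr = 23.50
v_bot = √(5gr) = 4.848 m/s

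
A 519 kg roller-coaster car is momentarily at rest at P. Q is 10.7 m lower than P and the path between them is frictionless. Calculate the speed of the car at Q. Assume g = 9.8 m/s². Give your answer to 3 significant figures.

v = 14.5 m/s

Energy conservation between the two points: mgh = ½mv²
v = √(2gh) = √(2 × 9.8 × 10.7) = √209.72 = 14.48 m/s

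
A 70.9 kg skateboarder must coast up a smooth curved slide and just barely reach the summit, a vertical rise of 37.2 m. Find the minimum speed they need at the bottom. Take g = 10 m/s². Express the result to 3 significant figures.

v = 27.3 m/s

At the top they are momentarily at rest, so all KE converts to PE: ½mv² = mgh
v = √(2gh) = √(2 × 10 × 37.2) = 27.28 m/s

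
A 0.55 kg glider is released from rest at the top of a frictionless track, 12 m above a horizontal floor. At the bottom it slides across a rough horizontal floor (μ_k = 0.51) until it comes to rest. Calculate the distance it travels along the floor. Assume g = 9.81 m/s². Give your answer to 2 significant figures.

Applying the work–energy principle:
At rest all PE has been dissipated by friction: mgh = μ_k m g d
d = h/μ_k = 12/0.51 = 23.53 m

d = 24 m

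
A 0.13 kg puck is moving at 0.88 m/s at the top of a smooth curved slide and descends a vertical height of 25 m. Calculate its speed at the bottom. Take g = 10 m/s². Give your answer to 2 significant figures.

v = 22 m/s

Equating total energy at the two states: ½mv₀² + mgh = ½mv²
v² = v₀² + 2gh = (0.88)² + 2(10)(25) = 500.77
v = √500.77 = 22.38 m/s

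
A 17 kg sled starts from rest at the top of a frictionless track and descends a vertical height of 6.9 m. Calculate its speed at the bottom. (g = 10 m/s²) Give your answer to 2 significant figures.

Mechanical energy is conserved (no friction): mgh = ½mv²
v = √(2gh) = √(2 × 10 × 6.9) = √138.00 = 11.75 m/s

v = 12 m/s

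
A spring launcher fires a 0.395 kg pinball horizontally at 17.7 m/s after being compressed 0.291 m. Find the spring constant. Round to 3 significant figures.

½kx² = ½mv²
k = mv²/x² = (0.395)(17.7)²/(0.291)² = 1461 N/m

k = 1460 N/m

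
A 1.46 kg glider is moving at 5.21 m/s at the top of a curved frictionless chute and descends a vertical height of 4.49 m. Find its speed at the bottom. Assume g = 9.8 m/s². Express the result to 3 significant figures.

v = 10.7 m/s

Energy conservation between the two points: ½mv₀² + mgh = ½mv²
v² = v₀² + 2gh = (5.21)² + 2(9.8)(4.49) = 115.15
v = √115.15 = 10.73 m/s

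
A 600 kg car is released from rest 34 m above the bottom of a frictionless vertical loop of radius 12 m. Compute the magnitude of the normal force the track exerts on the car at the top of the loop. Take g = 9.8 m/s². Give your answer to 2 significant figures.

N = 3900 N

Energy from release to top (height 2r): mgh = ½mv_top² + mg(2r)
v_top² = 2g(h − 2r) = 2(9.8)(34 − 24.00) = 196.00 m²/s²
At the top, both N and weight point toward the centre: N + mg = mv_top²/r
N = m(v_top²/r − g) = 600(196.00/12 − 9.8) = 3920 N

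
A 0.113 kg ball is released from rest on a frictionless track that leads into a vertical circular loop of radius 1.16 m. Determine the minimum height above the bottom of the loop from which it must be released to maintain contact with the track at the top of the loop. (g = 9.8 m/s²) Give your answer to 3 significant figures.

h = 2.90 m

At the top, for minimum speed gravity alone supplies the centripetal force: mg = mv_top²/r ⇒ v_top² = gr = 11.37 m²/s²
Energy conservation from release height h to the top (height 2r): mgh = ½mv_top² + mg(2r)
h = v_top²/(2g) + 2r = r/2 + 2r = 5r/2 = 2.900 m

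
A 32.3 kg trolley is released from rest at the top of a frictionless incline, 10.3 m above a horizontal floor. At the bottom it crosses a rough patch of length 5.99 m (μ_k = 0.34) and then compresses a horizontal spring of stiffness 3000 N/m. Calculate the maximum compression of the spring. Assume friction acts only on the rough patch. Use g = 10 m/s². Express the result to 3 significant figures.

Initial energy: E₁ = mgh = (32.3)(10)(10.3) = 3326.9 J
Friction removes W_f = μ_k mg d = (0.34)(32.3)(10)(5.99) = 657.8 J
Energy reaching the spring: E = 3326.9 − 657.8 = 2669.1 J
At max compression ½kx² = E ⇒ x = √(2E/k) = √(2 × 2669.1/3000) = 1.334 m

x = 1.33 m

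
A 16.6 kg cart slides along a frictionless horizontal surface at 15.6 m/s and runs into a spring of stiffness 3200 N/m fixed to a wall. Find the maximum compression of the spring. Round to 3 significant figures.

At max compression the cart is momentarily at rest: ½mv² = ½kx²
x = v√(m/k) = 15.6 × √(16.6/3200) = 1.124 m

x = 1.12 m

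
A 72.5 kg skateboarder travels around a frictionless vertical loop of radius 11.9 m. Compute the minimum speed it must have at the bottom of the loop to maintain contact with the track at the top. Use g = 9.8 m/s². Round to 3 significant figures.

At the top: mg = mv_top²/r ⇒ v_top² = gr = 116.6 m²/s²
Energy from bottom to top (height 2r): ½mv_bot² = ½mv_top² + mg(2r)
v_bot² = gr + 4gr = 5gr = 583.1
v_bot = √(5gr) = 24.15 m/s

v = 24.1 m/s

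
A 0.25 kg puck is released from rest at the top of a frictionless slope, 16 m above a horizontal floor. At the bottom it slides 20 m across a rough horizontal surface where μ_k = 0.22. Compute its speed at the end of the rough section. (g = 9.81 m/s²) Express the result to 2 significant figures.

v = 15 m/s

Applying the work–energy principle:
mgh = ½mv² + μ_k m g d
W_f = μ_k mg d = (0.22)(0.25)(9.81)(20) = 10.79 J
½mv² = mgh − W_f = 39.240 − 10.79 = 28.449 J
v = √(2 × 28.449/0.25) = 15.09 m/s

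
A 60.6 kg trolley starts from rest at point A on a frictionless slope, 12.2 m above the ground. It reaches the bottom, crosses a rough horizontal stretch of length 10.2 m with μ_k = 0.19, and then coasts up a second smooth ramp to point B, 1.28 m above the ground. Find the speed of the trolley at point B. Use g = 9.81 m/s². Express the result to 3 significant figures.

Energy at A: mgh₁ = (60.6)(9.81)(12.2) = 7252.7 J
Friction loss: W_f = μ_k mg d = 1152 J
At B: ½mv² + mgh₂ = mgh₁ − W_f
½mv² = 7252.7 − 1152 − 760.94 = 5339.7 J
v = √(2 × 5339.7/60.6) = 13.28 m/s

v = 13.3 m/s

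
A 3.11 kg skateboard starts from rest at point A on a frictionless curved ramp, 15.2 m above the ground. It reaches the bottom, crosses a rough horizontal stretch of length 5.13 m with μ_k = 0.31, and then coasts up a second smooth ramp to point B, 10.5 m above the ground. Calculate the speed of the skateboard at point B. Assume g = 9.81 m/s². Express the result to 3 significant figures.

Energy at A: mgh₁ = (3.11)(9.81)(15.2) = 463.74 J
Friction loss: W_f = μ_k mg d = 48.52 J
At B: ½mv² + mgh₂ = mgh₁ − W_f
½mv² = 463.74 − 48.52 − 320.35 = 94.874 J
v = √(2 × 94.874/3.11) = 7.811 m/s

v = 7.81 m/s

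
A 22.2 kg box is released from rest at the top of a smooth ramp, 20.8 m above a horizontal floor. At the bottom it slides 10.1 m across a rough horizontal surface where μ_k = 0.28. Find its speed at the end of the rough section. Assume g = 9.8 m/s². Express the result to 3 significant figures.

v = 18.8 m/s

Energy at the top = energy at the end + work done against friction:
mgh = ½mv² + μ_k m g d
W_f = μ_k mg d = (0.28)(22.2)(9.8)(10.1) = 615.3 J
½mv² = mgh − W_f = 4525.2 − 615.3 = 3910.0 J
v = √(2 × 3910.0/22.2) = 18.77 m/s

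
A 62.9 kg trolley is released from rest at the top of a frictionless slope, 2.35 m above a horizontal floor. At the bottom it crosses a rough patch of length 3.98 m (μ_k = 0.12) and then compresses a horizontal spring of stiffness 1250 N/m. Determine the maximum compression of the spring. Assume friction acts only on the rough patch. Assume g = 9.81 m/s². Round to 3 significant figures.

x = 1.36 m

Initial energy: E₁ = mgh = (62.9)(9.81)(2.35) = 1450.1 J
Friction removes W_f = μ_k mg d = (0.12)(62.9)(9.81)(3.98) = 294.7 J
Energy reaching the spring: E = 1450.1 − 294.7 = 1155.4 J
At max compression ½kx² = E ⇒ x = √(2E/k) = √(2 × 1155.4/1250) = 1.360 m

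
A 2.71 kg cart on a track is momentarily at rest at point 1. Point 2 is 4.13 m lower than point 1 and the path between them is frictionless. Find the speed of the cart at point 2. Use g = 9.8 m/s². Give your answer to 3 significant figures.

Equating total energy at the two states: mgh = ½mv²
v = √(2gh) = √(2 × 9.8 × 4.13) = √80.948 = 8.997 m/s

v = 9.00 m/s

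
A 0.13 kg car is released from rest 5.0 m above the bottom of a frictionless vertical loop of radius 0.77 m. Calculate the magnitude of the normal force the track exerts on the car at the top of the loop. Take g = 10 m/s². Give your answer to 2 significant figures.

Energy from release to top (height 2r): mgh = ½mv_top² + mg(2r)
v_top² = 2g(h − 2r) = 2(10)(5.0 − 1.540) = 69.200 m²/s²
At the top, both N and weight point toward the centre: N + mg = mv_top²/r
N = m(v_top²/r − g) = 0.13(69.200/0.77 − 10) = 10.38 N

N = 10 N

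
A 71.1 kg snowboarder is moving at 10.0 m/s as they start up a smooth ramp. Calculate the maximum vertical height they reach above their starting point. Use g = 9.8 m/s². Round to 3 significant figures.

h = 5.10 m

Setting KE at the bottom equal to PE gained: ½mv² = mgh
h = v²/(2g) = 10.0²/(2 × 9.8) = 5.102 m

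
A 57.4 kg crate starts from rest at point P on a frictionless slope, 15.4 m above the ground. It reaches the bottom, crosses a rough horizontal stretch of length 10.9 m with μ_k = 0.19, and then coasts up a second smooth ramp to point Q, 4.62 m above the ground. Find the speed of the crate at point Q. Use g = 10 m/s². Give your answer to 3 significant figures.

Energy at P: mgh₁ = (57.4)(10)(15.4) = 8839.6 J
Friction loss: W_f = μ_k mg d = 1189 J
At Q: ½mv² + mgh₂ = mgh₁ − W_f
½mv² = 8839.6 − 1189 − 2651.9 = 4999.0 J
v = √(2 × 4999.0/57.4) = 13.20 m/s

v = 13.2 m/s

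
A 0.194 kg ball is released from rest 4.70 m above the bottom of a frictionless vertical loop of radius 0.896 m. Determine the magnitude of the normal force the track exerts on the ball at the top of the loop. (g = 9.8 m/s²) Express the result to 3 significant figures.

Energy from release to top (height 2r): mgh = ½mv_top² + mg(2r)
v_top² = 2g(h − 2r) = 2(9.8)(4.70 − 1.792) = 56.997 m²/s²
At the top, both N and weight point toward the centre: N + mg = mv_top²/r
N = m(v_top²/r − g) = 0.194(56.997/0.896 − 9.8) = 10.44 N

N = 10.4 N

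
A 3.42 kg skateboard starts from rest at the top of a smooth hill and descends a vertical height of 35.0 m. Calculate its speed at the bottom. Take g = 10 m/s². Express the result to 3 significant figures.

Energy conservation between the two points: mgh = ½mv²
v = √(2gh) = √(2 × 10 × 35.0) = √700.00 = 26.46 m/s

v = 26.5 m/s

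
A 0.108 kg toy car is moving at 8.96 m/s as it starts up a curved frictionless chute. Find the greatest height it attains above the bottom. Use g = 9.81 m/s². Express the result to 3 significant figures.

Setting KE at the bottom equal to PE gained: ½mv² = mgh
h = v²/(2g) = 8.96²/(2 × 9.81) = 4.092 m

h = 4.09 m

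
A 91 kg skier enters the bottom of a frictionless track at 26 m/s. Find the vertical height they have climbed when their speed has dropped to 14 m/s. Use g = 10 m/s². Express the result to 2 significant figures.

h = 24 m

Conservation of energy: ½mv₁² = ½mv₂² + mgh
h = (v₁² − v₂²)/(2g) = (26² − 14²)/(2 × 10) = 24.00 m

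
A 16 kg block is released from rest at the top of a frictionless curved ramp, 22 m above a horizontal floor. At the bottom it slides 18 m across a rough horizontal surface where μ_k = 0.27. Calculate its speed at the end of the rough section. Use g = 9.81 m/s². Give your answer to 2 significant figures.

v = 18 m/s

Energy at the top = energy at the end + work done against friction:
mgh = ½mv² + μ_k m g d
W_f = μ_k mg d = (0.27)(16)(9.81)(18) = 762.8 J
½mv² = mgh − W_f = 3453.1 − 762.8 = 2690.3 J
v = √(2 × 2690.3/16) = 18.34 m/s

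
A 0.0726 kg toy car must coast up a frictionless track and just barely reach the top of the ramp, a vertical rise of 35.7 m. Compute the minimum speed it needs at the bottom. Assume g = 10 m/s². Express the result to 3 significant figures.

At the top it is momentarily at rest, so all KE converts to PE: ½mv² = mgh
v = √(2gh) = √(2 × 10 × 35.7) = 26.72 m/s

v = 26.7 m/s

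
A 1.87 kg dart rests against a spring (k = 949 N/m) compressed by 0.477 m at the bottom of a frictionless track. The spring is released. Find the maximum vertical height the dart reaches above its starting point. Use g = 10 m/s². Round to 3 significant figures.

At maximum height the dart is at rest, so ½kx² = mgh
h = kx²/(2mg) = (949)(0.477)²/(2 × 1.87 × 10) = 5.773 m

h = 5.77 m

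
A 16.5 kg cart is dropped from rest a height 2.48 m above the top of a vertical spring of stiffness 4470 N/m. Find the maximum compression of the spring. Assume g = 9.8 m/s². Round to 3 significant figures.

Let x be the compression. The total drop is H + x, and the cart is instantaneously at rest at max compression, so energy conservation gives:
mg(H + x) = ½kx²
½(4470)x² − (16.5)(9.8)x − (16.5)(9.8)(2.48) = 0
2235x² − 161.7x − 401.0 = 0
x = [161.7 + √(26147 + 3.5851e+06)]/(2 × 2235) = 0.4613 m

x = 0.461 m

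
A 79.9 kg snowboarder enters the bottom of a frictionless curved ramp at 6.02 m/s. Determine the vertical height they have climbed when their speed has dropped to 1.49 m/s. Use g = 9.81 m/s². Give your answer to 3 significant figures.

Energy balance between the two points: ½mv₁² = ½mv₂² + mgh
h = (v₁² − v₂²)/(2g) = (6.02² − 1.49²)/(2 × 9.81) = 1.734 m

h = 1.73 m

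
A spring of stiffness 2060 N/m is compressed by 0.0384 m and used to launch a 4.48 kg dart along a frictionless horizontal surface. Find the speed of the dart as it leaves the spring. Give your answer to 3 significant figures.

v = 0.823 m/s

Spring PE converts entirely to kinetic energy: ½kx² = ½mv²
v = x√(k/m) = 0.0384 × √(2060/4.48) = 0.8234 m/s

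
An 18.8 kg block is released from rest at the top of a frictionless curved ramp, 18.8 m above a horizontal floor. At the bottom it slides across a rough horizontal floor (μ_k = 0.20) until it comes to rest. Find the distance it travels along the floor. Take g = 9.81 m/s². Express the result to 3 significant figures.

Applying the work–energy principle:
At rest all PE has been dissipated by friction: mgh = μ_k m g d
d = h/μ_k = 18.8/0.20 = 94.00 m

d = 94.0 m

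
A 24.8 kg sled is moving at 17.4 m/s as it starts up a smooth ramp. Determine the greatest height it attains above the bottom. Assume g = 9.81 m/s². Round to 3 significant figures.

h = 15.4 m

Setting KE at the bottom equal to PE gained: ½mv² = mgh
h = v²/(2g) = 17.4²/(2 × 9.81) = 15.43 m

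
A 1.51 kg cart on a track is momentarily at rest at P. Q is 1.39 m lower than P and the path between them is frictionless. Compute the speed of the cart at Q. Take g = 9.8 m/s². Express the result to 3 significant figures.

v = 5.22 m/s

Mechanical energy is conserved (no friction): mgh = ½mv²
v = √(2gh) = √(2 × 9.8 × 1.39) = √27.244 = 5.220 m/s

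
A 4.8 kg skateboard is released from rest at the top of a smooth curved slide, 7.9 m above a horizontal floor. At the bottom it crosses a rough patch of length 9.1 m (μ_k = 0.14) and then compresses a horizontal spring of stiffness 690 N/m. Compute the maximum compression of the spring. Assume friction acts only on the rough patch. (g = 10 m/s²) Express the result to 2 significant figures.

Initial energy: E₁ = mgh = (4.8)(10)(7.9) = 379.20 J
Friction removes W_f = μ_k mg d = (0.14)(4.8)(10)(9.1) = 61.15 J
Energy reaching the spring: E = 379.20 − 61.15 = 318.05 J
At max compression ½kx² = E ⇒ x = √(2E/k) = √(2 × 318.05/690) = 0.9601 m

x = 0.96 m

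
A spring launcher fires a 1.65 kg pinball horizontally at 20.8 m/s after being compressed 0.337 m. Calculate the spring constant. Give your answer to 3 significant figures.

k = 6290 N/m

Spring PE at full compression equals KE at release: ½kx² = ½mv²
k = mv²/x² = (1.65)(20.8)²/(0.337)² = 6286 N/m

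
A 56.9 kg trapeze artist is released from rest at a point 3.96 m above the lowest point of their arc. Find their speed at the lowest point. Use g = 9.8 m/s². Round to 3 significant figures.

v = 8.81 m/s

By conservation of mechanical energy, mgh = ½mv²
v = √(2gh) = √(2 × 9.8 × 3.96) = √77.616 = 8.810 m/s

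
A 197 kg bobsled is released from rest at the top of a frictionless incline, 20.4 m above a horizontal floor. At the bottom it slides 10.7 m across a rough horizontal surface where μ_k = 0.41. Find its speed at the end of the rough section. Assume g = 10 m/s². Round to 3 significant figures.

Applying the work–energy principle:
mgh = ½mv² + μ_k m g d
W_f = μ_k mg d = (0.41)(197)(10)(10.7) = 8642 J
½mv² = mgh − W_f = 40188 − 8642 = 31546 J
v = √(2 × 31546/197) = 17.90 m/s

v = 17.9 m/s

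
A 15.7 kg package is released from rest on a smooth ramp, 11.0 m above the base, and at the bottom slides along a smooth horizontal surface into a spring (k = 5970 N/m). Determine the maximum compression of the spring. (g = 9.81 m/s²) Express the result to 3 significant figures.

At max compression the package is momentarily at rest: mgh = ½kx²
x = √(2mgh/k) = √(2 × 15.7 × 9.81 × 11.0 / 5970) = 0.7534 m

x = 0.753 m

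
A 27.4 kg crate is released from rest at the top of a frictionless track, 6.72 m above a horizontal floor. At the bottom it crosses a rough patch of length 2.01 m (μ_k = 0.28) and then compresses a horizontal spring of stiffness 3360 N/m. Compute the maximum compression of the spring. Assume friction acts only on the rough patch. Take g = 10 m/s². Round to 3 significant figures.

x = 1.00 m

Initial energy: E₁ = mgh = (27.4)(10)(6.72) = 1841.3 J
Friction removes W_f = μ_k mg d = (0.28)(27.4)(10)(2.01) = 154.2 J
Energy reaching the spring: E = 1841.3 − 154.2 = 1687.1 J
At max compression ½kx² = E ⇒ x = √(2E/k) = √(2 × 1687.1/3360) = 1.002 m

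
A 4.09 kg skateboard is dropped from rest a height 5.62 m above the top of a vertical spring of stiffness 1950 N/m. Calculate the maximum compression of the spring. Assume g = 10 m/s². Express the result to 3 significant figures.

x = 0.507 m

Let x be the compression. The total drop is H + x, and the skateboard is instantaneously at rest at max compression, so energy conservation gives:
mg(H + x) = ½kx²
½(1950)x² − (4.09)(10)x − (4.09)(10)(5.62) = 0
975.0x² − 40.90x − 229.9 = 0
x = [40.90 + √(1673 + 896446)]/(2 × 975.0) = 0.5070 m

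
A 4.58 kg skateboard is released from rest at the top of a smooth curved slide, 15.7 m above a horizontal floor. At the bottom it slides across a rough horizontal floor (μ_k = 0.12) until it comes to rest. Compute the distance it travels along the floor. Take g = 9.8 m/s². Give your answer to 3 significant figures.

Applying the work–energy principle:
At rest all PE has been dissipated by friction: mgh = μ_k m g d
d = h/μ_k = 15.7/0.12 = 130.8 m

d = 131 m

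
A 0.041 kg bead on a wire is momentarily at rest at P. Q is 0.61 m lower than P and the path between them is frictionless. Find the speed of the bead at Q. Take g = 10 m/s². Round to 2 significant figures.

Equating total energy at the two states: mgh = ½mv²
The mass cancels from both sides.
v = √(2gh) = √(2 × 10 × 0.61) = √12.200 = 3.493 m/s

v = 3.5 m/s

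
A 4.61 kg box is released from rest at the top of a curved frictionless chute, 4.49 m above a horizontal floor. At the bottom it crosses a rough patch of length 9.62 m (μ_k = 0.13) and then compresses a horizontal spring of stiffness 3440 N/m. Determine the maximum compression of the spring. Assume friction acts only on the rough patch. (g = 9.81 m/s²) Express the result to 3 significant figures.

Initial energy: E₁ = mgh = (4.61)(9.81)(4.49) = 203.06 J
Friction removes W_f = μ_k mg d = (0.13)(4.61)(9.81)(9.62) = 56.56 J
Energy reaching the spring: E = 203.06 − 56.56 = 146.50 J
At max compression ½kx² = E ⇒ x = √(2E/k) = √(2 × 146.50/3440) = 0.2918 m

x = 0.292 m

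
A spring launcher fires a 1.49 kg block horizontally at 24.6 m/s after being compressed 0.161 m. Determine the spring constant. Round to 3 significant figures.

k = 34800 N/m

½kx² = ½mv²
k = mv²/x² = (1.49)(24.6)²/(0.161)² = 34786 N/m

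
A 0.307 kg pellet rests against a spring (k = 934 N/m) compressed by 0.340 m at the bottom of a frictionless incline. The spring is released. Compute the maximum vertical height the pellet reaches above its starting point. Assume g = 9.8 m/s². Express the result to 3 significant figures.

h = 17.9 m

All spring PE becomes gravitational PE at the highest point: ½kx² = mgh
h = kx²/(2mg) = (934)(0.340)²/(2 × 0.307 × 9.8) = 17.94 m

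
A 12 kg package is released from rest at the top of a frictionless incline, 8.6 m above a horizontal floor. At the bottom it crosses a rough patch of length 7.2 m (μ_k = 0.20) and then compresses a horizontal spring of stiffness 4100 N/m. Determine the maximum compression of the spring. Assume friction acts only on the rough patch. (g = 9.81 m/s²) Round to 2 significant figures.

x = 0.64 m

Initial energy: E₁ = mgh = (12)(9.81)(8.6) = 1012.4 J
Friction removes W_f = μ_k mg d = (0.20)(12)(9.81)(7.2) = 169.5 J
Energy reaching the spring: E = 1012.4 − 169.5 = 842.88 J
At max compression ½kx² = E ⇒ x = √(2E/k) = √(2 × 842.88/4100) = 0.6412 m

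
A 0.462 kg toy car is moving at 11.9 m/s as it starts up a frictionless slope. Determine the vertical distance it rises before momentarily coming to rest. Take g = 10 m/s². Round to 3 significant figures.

By energy conservation, ½mv² = mgh
h = v²/(2g) = 11.9²/(2 × 10) = 7.081 m

h = 7.08 m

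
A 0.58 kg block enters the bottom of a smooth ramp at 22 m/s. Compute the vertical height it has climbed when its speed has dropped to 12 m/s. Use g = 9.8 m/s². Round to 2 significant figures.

h = 17 m

Energy balance between the two points: ½mv₁² = ½mv₂² + mgh
h = (v₁² − v₂²)/(2g) = (22² − 12²)/(2 × 9.8) = 17.35 m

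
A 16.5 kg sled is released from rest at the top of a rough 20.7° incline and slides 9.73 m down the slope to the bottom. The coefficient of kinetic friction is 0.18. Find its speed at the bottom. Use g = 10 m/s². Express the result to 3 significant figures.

Work–energy: mg(L sinθ) − μ_k(mg cosθ)L = ½mv²
mgh = mgL sinθ = (16.5)(10)(9.73)sin20.7° = 567.49 J
W_f = μ_k mg cosθ · L = (0.18)(16.5)(10)cos20.7°·9.73 = 270.3 J
½mv² = 567.49 − 270.3 = 297.16 J
v = √(2 × 297.16/16.5) = 6.002 m/s

v = 6.00 m/s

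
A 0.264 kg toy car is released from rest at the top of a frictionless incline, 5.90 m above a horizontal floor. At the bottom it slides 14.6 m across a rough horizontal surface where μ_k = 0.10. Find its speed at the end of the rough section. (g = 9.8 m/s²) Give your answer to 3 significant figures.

Applying the work–energy principle:
mgh = ½mv² + μ_k m g d
W_f = μ_k mg d = (0.10)(0.264)(9.8)(14.6) = 3.777 J
½mv² = mgh − W_f = 15.264 − 3.777 = 11.487 J
v = √(2 × 11.487/0.264) = 9.329 m/s

v = 9.33 m/s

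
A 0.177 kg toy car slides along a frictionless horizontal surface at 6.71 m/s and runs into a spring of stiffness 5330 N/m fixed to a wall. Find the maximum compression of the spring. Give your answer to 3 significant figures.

x = 0.0387 m

At max compression the car is momentarily at rest: ½mv² = ½kx²
x = v√(m/k) = 6.71 × √(0.177/5330) = 0.03867 m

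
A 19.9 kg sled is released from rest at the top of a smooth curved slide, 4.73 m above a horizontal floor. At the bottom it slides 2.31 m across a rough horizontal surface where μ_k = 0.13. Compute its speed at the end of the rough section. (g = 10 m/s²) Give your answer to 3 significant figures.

v = 9.41 m/s

Energy at the top = energy at the end + work done against friction:
mgh = ½mv² + μ_k m g d
W_f = μ_k mg d = (0.13)(19.9)(10)(2.31) = 59.76 J
½mv² = mgh − W_f = 941.27 − 59.76 = 881.51 J
v = √(2 × 881.51/19.9) = 9.412 m/s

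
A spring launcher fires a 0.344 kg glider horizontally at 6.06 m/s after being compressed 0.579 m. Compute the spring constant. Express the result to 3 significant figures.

k = 37.7 N/m

½kx² = ½mv²
k = mv²/x² = (0.344)(6.06)²/(0.579)² = 37.68 N/m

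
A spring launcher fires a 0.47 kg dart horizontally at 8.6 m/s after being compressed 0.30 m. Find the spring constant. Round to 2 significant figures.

k = 390 N/m

½kx² = ½mv²
k = mv²/x² = (0.47)(8.6)²/(0.30)² = 386.2 N/m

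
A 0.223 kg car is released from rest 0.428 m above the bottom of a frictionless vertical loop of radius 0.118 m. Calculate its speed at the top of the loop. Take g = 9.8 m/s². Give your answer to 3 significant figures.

v = 1.94 m/s

Energy conservation: mgh = ½mv_top² + mg(2r)
v_top² = 2g(h − 2r) = 2(9.8)(0.428 − 0.2360) = 3.763
v_top = 1.940 m/s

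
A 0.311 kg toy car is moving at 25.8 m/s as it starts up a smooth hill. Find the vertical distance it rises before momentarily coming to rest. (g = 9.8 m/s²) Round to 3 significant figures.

By energy conservation, ½mv² = mgh
h = v²/(2g) = 25.8²/(2 × 9.8) = 33.96 m

h = 34.0 m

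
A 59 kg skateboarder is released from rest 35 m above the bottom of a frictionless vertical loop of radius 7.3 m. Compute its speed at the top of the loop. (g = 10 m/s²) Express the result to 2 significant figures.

v = 20 m/s

Energy conservation: mgh = ½mv_top² + mg(2r)
v_top² = 2g(h − 2r) = 2(10)(35 − 14.60) = 408.0
v_top = 20.20 m/s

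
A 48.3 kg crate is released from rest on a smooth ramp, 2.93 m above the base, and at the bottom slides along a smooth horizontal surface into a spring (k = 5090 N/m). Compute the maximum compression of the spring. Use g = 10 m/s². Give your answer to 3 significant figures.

x = 0.746 m

Energy conservation (no friction) from release to max compression: mgh = ½kx²
x = √(2mgh/k) = √(2 × 48.3 × 10 × 2.93 / 5090) = 0.7457 m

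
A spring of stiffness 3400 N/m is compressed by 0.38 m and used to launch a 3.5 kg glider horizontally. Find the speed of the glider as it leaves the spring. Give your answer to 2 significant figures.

v = 12 m/s

The glider leaves the spring when the spring is at natural length, so ½kx² = ½mv²
v = x√(k/m) = 0.38 × √(3400/3.5) = 11.84 m/s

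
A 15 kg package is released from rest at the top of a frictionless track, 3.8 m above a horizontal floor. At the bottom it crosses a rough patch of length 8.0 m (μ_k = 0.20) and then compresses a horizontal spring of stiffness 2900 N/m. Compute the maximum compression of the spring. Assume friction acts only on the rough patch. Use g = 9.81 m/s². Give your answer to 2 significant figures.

x = 0.47 m

Initial energy: E₁ = mgh = (15)(9.81)(3.8) = 559.17 J
Friction removes W_f = μ_k mg d = (0.20)(15)(9.81)(8.0) = 235.4 J
Energy reaching the spring: E = 559.17 − 235.4 = 323.73 J
At max compression ½kx² = E ⇒ x = √(2E/k) = √(2 × 323.73/2900) = 0.4725 m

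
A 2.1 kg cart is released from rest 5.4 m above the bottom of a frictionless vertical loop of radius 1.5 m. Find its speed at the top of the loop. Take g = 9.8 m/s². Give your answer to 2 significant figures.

Energy conservation: mgh = ½mv_top² + mg(2r)
v_top² = 2g(h − 2r) = 2(9.8)(5.4 − 3.000) = 47.04
v_top = 6.859 m/s

v = 6.9 m/s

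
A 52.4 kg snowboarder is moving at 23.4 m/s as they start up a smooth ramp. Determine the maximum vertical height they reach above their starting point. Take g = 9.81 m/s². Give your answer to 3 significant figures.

h = 27.9 m

By energy conservation, ½mv² = mgh
h = v²/(2g) = 23.4²/(2 × 9.81) = 27.91 m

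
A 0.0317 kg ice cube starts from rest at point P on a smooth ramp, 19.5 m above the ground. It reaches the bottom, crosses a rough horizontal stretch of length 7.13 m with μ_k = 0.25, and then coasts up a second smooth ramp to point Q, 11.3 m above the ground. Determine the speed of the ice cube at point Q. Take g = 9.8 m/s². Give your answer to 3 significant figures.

Energy at P: mgh₁ = (0.0317)(9.8)(19.5) = 6.0579 J
Friction loss: W_f = μ_k mg d = 0.5538 J
At Q: ½mv² + mgh₂ = mgh₁ − W_f
½mv² = 6.0579 − 0.5538 − 3.5105 = 1.9937 J
v = √(2 × 1.9937/0.0317) = 11.22 m/s

v = 11.2 m/s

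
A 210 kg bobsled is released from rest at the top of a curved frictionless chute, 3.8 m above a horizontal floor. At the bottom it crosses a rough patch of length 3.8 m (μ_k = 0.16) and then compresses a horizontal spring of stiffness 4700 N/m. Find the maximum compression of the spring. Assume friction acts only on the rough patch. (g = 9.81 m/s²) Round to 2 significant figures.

x = 1.7 m

Initial energy: E₁ = mgh = (210)(9.81)(3.8) = 7828.4 J
Friction removes W_f = μ_k mg d = (0.16)(210)(9.81)(3.8) = 1253 J
Energy reaching the spring: E = 7828.4 − 1253 = 6575.8 J
At max compression ½kx² = E ⇒ x = √(2E/k) = √(2 × 6575.8/4700) = 1.673 m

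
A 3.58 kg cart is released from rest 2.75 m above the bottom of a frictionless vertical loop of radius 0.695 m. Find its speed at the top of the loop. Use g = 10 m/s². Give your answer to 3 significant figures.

Energy conservation: mgh = ½mv_top² + mg(2r)
v_top² = 2g(h − 2r) = 2(10)(2.75 − 1.390) = 27.20
v_top = 5.215 m/s

v = 5.22 m/s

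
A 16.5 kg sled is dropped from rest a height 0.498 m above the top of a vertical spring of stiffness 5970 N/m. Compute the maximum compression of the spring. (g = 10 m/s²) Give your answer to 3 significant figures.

x = 0.196 m

Take the reference level at the top of the uncompressed spring. At max compression the sled has fallen H + x and is momentarily at rest:
mg(H + x) = ½kx²
½(5970)x² − (16.5)(10)x − (16.5)(10)(0.498) = 0
2985x² − 165.0x − 82.17 = 0
x = [165.0 + √(27225 + 981110)]/(2 × 2985) = 0.1958 m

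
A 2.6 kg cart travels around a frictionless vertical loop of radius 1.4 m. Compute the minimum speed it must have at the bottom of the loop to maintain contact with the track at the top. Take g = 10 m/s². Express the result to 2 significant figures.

At the top: mg = mv_top²/r ⇒ v_top² = gr = 14.00 m²/s²
Energy from bottom to top (height 2r): ½mv_bot² = ½mv_top² + mg(2r)
v_bot² = gr + 4gr = 5gr = 70.00
v_bot = √(5gr) = 8.367 m/s

v = 8.4 m/s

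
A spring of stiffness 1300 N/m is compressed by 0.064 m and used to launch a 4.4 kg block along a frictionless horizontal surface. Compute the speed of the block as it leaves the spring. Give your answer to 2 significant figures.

v = 1.1 m/s

The block leaves the spring when the spring is at natural length, so ½kx² = ½mv²
v = x√(k/m) = 0.064 × √(1300/4.4) = 1.100 m/s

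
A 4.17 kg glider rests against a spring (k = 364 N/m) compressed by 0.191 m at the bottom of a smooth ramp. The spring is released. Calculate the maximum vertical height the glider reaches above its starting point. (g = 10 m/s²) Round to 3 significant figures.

Energy conservation from release to the highest point: ½kx² = mgh
h = kx²/(2mg) = (364)(0.191)²/(2 × 4.17 × 10) = 0.1592 m

h = 0.159 m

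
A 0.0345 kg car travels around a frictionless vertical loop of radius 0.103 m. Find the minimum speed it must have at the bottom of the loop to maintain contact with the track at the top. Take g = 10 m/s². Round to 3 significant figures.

At the top: mg = mv_top²/r ⇒ v_top² = gr = 1.030 m²/s²
Energy from bottom to top (height 2r): ½mv_bot² = ½mv_top² + mg(2r)
v_bot² = gr + 4gr = 5gr = 5.150
v_bot = √(5gr) = 2.269 m/s

v = 2.27 m/s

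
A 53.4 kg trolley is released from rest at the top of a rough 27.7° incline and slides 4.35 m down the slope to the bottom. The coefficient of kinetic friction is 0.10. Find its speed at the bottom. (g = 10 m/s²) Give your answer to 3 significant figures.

Taking the bottom as reference, mgh = ½mv² + μ_k N L with h = L sinθ, N = mg cosθ:
mgh = mgL sinθ = (53.4)(10)(4.35)sin27.7° = 1079.8 J
W_f = μ_k mg cosθ · L = (0.10)(53.4)(10)cos27.7°·4.35 = 205.7 J
½mv² = 1079.8 − 205.7 = 874.11 J
v = √(2 × 874.11/53.4) = 5.722 m/s

v = 5.72 m/s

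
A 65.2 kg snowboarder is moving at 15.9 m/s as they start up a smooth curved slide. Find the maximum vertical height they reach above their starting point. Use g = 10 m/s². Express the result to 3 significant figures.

h = 12.6 m

Setting KE at the bottom equal to PE gained: ½mv² = mgh
h = v²/(2g) = 15.9²/(2 × 10) = 12.64 m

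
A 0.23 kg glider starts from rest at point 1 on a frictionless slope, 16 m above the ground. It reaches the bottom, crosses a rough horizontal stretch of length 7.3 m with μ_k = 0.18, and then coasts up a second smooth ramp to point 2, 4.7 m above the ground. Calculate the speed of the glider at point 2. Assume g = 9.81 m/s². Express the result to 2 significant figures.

Energy at 1: mgh₁ = (0.23)(9.81)(16) = 36.101 J
Friction loss: W_f = μ_k mg d = 2.965 J
At 2: ½mv² + mgh₂ = mgh₁ − W_f
½mv² = 36.101 − 2.965 − 10.605 = 22.531 J
v = √(2 × 22.531/0.23) = 14.00 m/s

v = 14 m/s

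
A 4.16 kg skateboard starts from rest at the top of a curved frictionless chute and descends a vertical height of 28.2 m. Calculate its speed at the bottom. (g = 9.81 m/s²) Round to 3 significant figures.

Mechanical energy is conserved (no friction): mgh = ½mv²
v = √(2gh) = √(2 × 9.81 × 28.2) = √553.28 = 23.52 m/s

v = 23.5 m/s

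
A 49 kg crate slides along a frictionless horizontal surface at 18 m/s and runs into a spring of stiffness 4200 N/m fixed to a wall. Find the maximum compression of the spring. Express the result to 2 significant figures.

x = 1.9 m

Conservation of energy between contact and max compression: ½mv² = ½kx²
x = v√(m/k) = 18 × √(49/4200) = 1.944 m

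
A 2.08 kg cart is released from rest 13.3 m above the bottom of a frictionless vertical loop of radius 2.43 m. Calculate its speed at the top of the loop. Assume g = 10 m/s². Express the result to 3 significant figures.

v = 13.0 m/s

Energy conservation: mgh = ½mv_top² + mg(2r)
v_top² = 2g(h − 2r) = 2(10)(13.3 − 4.860) = 168.8
v_top = 12.99 m/s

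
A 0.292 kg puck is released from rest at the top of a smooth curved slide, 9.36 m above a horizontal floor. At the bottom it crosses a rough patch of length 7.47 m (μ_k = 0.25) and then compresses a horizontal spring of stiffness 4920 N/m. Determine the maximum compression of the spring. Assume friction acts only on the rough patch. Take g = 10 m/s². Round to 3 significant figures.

x = 0.0943 m

Initial energy: E₁ = mgh = (0.292)(10)(9.36) = 27.331 J
Friction removes W_f = μ_k mg d = (0.25)(0.292)(10)(7.47) = 5.453 J
Energy reaching the spring: E = 27.331 − 5.453 = 21.878 J
At max compression ½kx² = E ⇒ x = √(2E/k) = √(2 × 21.878/4920) = 0.09431 m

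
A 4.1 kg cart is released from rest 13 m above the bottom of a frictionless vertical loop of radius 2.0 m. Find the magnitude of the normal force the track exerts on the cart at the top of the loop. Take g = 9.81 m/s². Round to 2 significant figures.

Energy from release to top (height 2r): mgh = ½mv_top² + mg(2r)
v_top² = 2g(h − 2r) = 2(9.81)(13 − 4.000) = 176.58 m²/s²
At the top, both N and weight point toward the centre: N + mg = mv_top²/r
N = m(v_top²/r − g) = 4.1(176.58/2.0 − 9.81) = 321.8 N

N = 320 N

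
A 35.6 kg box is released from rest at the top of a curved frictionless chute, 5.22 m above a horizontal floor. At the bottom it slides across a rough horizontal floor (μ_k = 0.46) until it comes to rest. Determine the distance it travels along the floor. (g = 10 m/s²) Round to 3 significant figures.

Energy bookkeeping (friction removes W_f = μ_k N d):
At rest all PE has been dissipated by friction: mgh = μ_k m g d
d = h/μ_k = 5.22/0.46 = 11.35 m

d = 11.3 m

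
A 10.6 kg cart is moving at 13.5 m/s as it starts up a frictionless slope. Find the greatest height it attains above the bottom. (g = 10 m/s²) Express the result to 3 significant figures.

h = 9.11 m

Setting KE at the bottom equal to PE gained: ½mv² = mgh
h = v²/(2g) = 13.5²/(2 × 10) = 9.113 m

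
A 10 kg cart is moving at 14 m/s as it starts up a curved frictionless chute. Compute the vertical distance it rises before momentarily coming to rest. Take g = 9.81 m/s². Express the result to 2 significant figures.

h = 10 m

Setting KE at the bottom equal to PE gained: ½mv² = mgh
h = v²/(2g) = 14²/(2 × 9.81) = 9.990 m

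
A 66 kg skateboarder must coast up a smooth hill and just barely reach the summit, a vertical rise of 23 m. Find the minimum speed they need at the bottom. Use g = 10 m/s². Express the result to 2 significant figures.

v = 21 m/s

At the top they are momentarily at rest, so all KE converts to PE: ½mv² = mgh
v = √(2gh) = √(2 × 10 × 23) = 21.45 m/s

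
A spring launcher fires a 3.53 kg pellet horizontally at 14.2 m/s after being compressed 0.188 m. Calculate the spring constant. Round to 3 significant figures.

k = 20100 N/m

½kx² = ½mv²
k = mv²/x² = (3.53)(14.2)²/(0.188)² = 20139 N/m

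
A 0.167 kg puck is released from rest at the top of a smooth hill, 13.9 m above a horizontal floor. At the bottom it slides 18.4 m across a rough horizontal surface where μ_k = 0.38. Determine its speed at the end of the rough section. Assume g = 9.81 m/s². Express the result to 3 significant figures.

v = 11.6 m/s

Energy at the top = energy at the end + work done against friction:
mgh = ½mv² + μ_k m g d
W_f = μ_k mg d = (0.38)(0.167)(9.81)(18.4) = 11.45 J
½mv² = mgh − W_f = 22.772 − 11.45 = 11.317 J
v = √(2 × 11.317/0.167) = 11.64 m/s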